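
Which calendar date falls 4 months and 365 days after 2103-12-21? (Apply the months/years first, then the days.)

April 21, 2105

Adding 4 months and 365 days from December 21, 2103: first the month/year part, then the days.
month 12 + 4 = 16, which is month 4 of year 2104 → April 2104.
Day 21 is valid in April, giving April 21, 2104.
Now add 365 days from April 21, 2104.
April has 30 days, so 30 − 21 = 9 days remain after April 21, 2104; 365 − 9 = 356 left.
May 2104 has 31 days: 356 − 31 = 325 left.
June 2104 has 30 days: 325 − 30 = 295 left.
July 2104 has 31 days: 295 − 31 = 264 left.
August 2104 has 31 days: 264 − 31 = 233 left.
September 2104 has 30 days: 233 − 30 = 203 left.
October 2104 has 31 days: 203 − 31 = 172 left.
November 2104 has 30 days: 172 − 30 = 142 left.
December 2104 has 31 days: 142 − 31 = 111 left.
January 2105 has 31 days: 111 − 31 = 80 left.
February 2105 has 28 days (2105 is not a leap year): 80 − 28 = 52 left.
March 2105 has 31 days: 52 − 31 = 21 left.
21 days into April 2105 → April 21, 2105.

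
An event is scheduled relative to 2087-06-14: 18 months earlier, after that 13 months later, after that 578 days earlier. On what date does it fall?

Counting back 18 months from June 14, 2087:
month 6 − 18 = -12, which is month 12 of year 2085 → December 2085.
Day 14 is valid in December, giving December 14, 2085.
Adding 13 months from December 14, 2085:
month 12 + 13 = 25, which is month 1 of year 2087 → January 2087.
Day 14 is valid in January, giving January 14, 2087.
Going back 578 days from January 14, 2087:
Going back 14 days from January 14, 2087 reaches the end of the previous month; 578 − 14 = 564 left.
December 2086 has 31 days: 564 − 31 = 533 left.
November 2086 has 30 days: 533 − 30 = 503 left.
October 2086 has 31 days: 503 − 31 = 472 left.
September 2086 has 30 days: 472 − 30 = 442 left.
August 2086 has 31 days: 442 − 31 = 411 left.
July 2086 has 31 days: 411 − 31 = 380 left.
June 2086 has 30 days: 380 − 30 = 350 left.
May 2086 has 31 days: 350 − 31 = 319 left.
April 2086 has 30 days: 319 − 30 = 289 left.
March 2086 has 31 days: 289 − 31 = 258 left.
February 2086 has 28 days (2086 is not a leap year): 258 − 28 = 230 left.
January 2086 has 31 days: 230 − 31 = 199 left.
December 2085 has 31 days: 199 − 31 = 168 left.
November 2085 has 30 days: 168 − 30 = 138 left.
October 2085 has 31 days: 138 − 31 = 107 left.
September 2085 has 30 days: 107 − 30 = 77 left.
August 2085 has 31 days: 77 − 31 = 46 left.
July 2085 has 31 days: 46 − 31 = 15 left.
June 2085 has 30 days; 30 − 15 = 15 → June 15, 2085.

June 15, 2085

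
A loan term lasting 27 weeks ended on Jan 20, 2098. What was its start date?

July 15, 2097

Subtracting 27 weeks = 189 days from January 20, 2098.
Going back 20 days from January 20, 2098 reaches the end of the previous month; 189 − 20 = 169 left.
December 2097 has 31 days: 169 − 31 = 138 left.
November 2097 has 30 days: 138 − 30 = 108 left.
October 2097 has 31 days: 108 − 31 = 77 left.
September 2097 has 30 days: 77 − 30 = 47 left.
August 2097 has 31 days: 47 − 31 = 16 left.
July 2097 has 31 days; 31 − 16 = 15 → July 15, 2097.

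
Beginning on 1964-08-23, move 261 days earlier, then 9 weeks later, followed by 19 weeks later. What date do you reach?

June 19, 1964

Subtracting 261 days from August 23, 1964:
Going back 23 days from August 23, 1964 reaches the end of the previous month; 261 − 23 = 238 left.
July 1964 has 31 days: 238 − 31 = 207 left.
June 1964 has 30 days: 207 − 30 = 177 left.
May 1964 has 31 days: 177 − 31 = 146 left.
April 1964 has 30 days: 146 − 30 = 116 left.
March 1964 has 31 days: 116 − 31 = 85 left.
February 1964 has 29 days (1964 is a leap year): 85 − 29 = 56 left.
January 1964 has 31 days: 56 − 31 = 25 left.
December 1963 has 31 days; 31 − 25 = 6 → December 6, 1963.
Adding 9 weeks (= 63 days) from December 6, 1963:
December has 31 days, so 31 − 6 = 25 days remain after December 6, 1963; 63 − 25 = 38 left.
January 1964 has 31 days: 38 − 31 = 7 left.
7 days into February 1964 → February 7, 1964.
Adding 19 weeks (= 133 days) from February 7, 1964:
February has 29 days, so 29 − 7 = 22 days remain after February 7, 1964; 133 − 22 = 111 left.
March 1964 has 31 days: 111 − 31 = 80 left.
April 1964 has 30 days: 80 − 30 = 50 left.
May 1964 has 31 days: 50 − 31 = 19 left.
19 days into June 1964 → June 19, 1964.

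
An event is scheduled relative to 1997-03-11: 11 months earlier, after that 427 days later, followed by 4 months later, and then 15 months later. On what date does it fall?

Counting back 11 months from March 11, 1997:
month 3 − 11 = -8, which is month 4 of year 1996 → April 1996.
Day 11 is valid in April, giving April 11, 1996.
Counting forward 427 days from April 11, 1996:
April has 30 days, so 30 − 11 = 19 days remain after April 11, 1996; 427 − 19 = 408 left.
May 1996 has 31 days: 408 − 31 = 377 left.
June 1996 has 30 days: 377 − 30 = 347 left.
July 1996 has 31 days: 347 − 31 = 316 left.
August 1996 has 31 days: 316 − 31 = 285 left.
September 1996 has 30 days: 285 − 30 = 255 left.
October 1996 has 31 days: 255 − 31 = 224 left.
November 1996 has 30 days: 224 − 30 = 194 left.
December 1996 has 31 days: 194 − 31 = 163 left.
January 1997 has 31 days: 163 − 31 = 132 left.
February 1997 has 28 days (1997 is not a leap year): 132 − 28 = 104 left.
March 1997 has 31 days: 104 − 31 = 73 left.
April 1997 has 30 days: 73 − 30 = 43 left.
May 1997 has 31 days: 43 − 31 = 12 left.
12 days into June 1997 → June 12, 1997.
Adding 4 months from June 12, 1997:
month 6 + 4 = 10 → October 1997.
Day 12 is valid in October, giving October 12, 1997.
Advancing 15 months from October 12, 1997:
month 10 + 15 = 25, which is month 1 of year 1999 → January 1999.
Day 12 is valid in January, giving January 12, 1999.

January 12, 1999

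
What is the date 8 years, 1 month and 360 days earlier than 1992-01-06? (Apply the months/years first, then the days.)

December 11, 1982

Going back 8 years, 1 month and 360 days from January 6, 1992: first the month/year part, then the days.
-8 years → 1984; month 1 − 1 = 0, which is month 12 of year 1983 → December 1983.
Day 6 is valid in December, giving December 6, 1983.
Now subtract 360 days from December 6, 1983.
Going back 6 days from December 6, 1983 reaches the end of the previous month; 360 − 6 = 354 left.
November 1983 has 30 days: 354 − 30 = 324 left.
October 1983 has 31 days: 324 − 31 = 293 left.
September 1983 has 30 days: 293 − 30 = 263 left.
August 1983 has 31 days: 263 − 31 = 232 left.
July 1983 has 31 days: 232 − 31 = 201 left.
June 1983 has 30 days: 201 − 30 = 171 left.
May 1983 has 31 days: 171 − 31 = 140 left.
April 1983 has 30 days: 140 − 30 = 110 left.
March 1983 has 31 days: 110 − 31 = 79 left.
February 1983 has 28 days (1983 is not a leap year): 79 − 28 = 51 left.
January 1983 has 31 days: 51 − 31 = 20 left.
December 1982 has 31 days; 31 − 20 = 11 → December 11, 1982.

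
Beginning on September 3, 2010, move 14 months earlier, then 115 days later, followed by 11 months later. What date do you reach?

September 26, 2010

Counting back 14 months from September 3, 2010:
month 9 − 14 = -5, which is month 7 of year 2009 → July 2009.
Day 3 is valid in July, giving July 3, 2009.
Adding 115 days from July 3, 2009:
July has 31 days, so 31 − 3 = 28 days remain after July 3, 2009; 115 − 28 = 87 left.
August 2009 has 31 days: 87 − 31 = 56 left.
September 2009 has 30 days: 56 − 30 = 26 left.
26 days into October 2009 → October 26, 2009.
Adding 11 months from October 26, 2009:
month 10 + 11 = 21, which is month 9 of year 2010 → September 2010.
Day 26 is valid in September, giving September 26, 2010.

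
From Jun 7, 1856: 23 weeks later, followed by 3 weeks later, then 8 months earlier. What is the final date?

Advancing 23 weeks (= 161 days) from June 7, 1856:
June has 30 days, so 30 − 7 = 23 days remain after June 7, 1856; 161 − 23 = 138 left.
July 1856 has 31 days: 138 − 31 = 107 left.
August 1856 has 31 days: 107 − 31 = 76 left.
September 1856 has 30 days: 76 − 30 = 46 left.
October 1856 has 31 days: 46 − 31 = 15 left.
15 days into November 1856 → November 15, 1856.
Adding 3 weeks (= 21 days) from November 15, 1856:
November has 30 days, so 30 − 15 = 15 days remain after November 15, 1856; 21 − 15 = 6 left.
6 days into December 1856 → December 6, 1856.
Going back 8 months from December 6, 1856:
month 12 − 8 = 4 → April 1856.
Day 6 is valid in April, giving April 6, 1856.

April 6, 1856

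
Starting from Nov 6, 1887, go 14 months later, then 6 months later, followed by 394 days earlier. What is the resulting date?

June 7, 1888

Adding 14 months from November 6, 1887:
month 11 + 14 = 25, which is month 1 of year 1889 → January 1889.
Day 6 is valid in January, giving January 6, 1889.
Adding 6 months from January 6, 1889:
month 1 + 6 = 7 → July 1889.
Day 6 is valid in July, giving July 6, 1889.
Subtracting 394 days from July 6, 1889:
Going back 6 days from July 6, 1889 reaches the end of the previous month; 394 − 6 = 388 left.
June 1889 has 30 days: 388 − 30 = 358 left.
May 1889 has 31 days: 358 − 31 = 327 left.
April 1889 has 30 days: 327 − 30 = 297 left.
March 1889 has 31 days: 297 − 31 = 266 left.
February 1889 has 28 days (1889 is not a leap year): 266 − 28 = 238 left.
January 1889 has 31 days: 238 − 31 = 207 left.
December 1888 has 31 days: 207 − 31 = 176 left.
November 1888 has 30 days: 176 − 30 = 146 left.
October 1888 has 31 days: 146 − 31 = 115 left.
September 1888 has 30 days: 115 − 30 = 85 left.
August 1888 has 31 days: 85 − 31 = 54 left.
July 1888 has 31 days: 54 − 31 = 23 left.
June 1888 has 30 days; 30 − 23 = 7 → June 7, 1888.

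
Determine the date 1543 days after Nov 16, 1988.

February 6, 1993

Advancing 1543 days from November 16, 1988.
November has 30 days, so 30 − 16 = 14 days remain after November 16, 1988; 1543 − 14 = 1529 left.
December 1988 has 31 days: 1529 − 31 = 1498 left.
January 1989 has 31 days: 1498 − 31 = 1467 left.
February 1989 has 28 days (1989 is not a leap year): 1467 − 28 = 1439 left.
March 1989 has 31 days: 1439 − 31 = 1408 left.
April 1989 has 30 days: 1408 − 30 = 1378 left.
May 1989 has 31 days: 1378 − 31 = 1347 left.
June 1989 has 30 days: 1347 − 30 = 1317 left.
July 1989 has 31 days: 1317 − 31 = 1286 left.
August 1989 has 31 days: 1286 − 31 = 1255 left.
September 1989 has 30 days: 1255 − 30 = 1225 left.
October 1989 has 31 days: 1225 − 31 = 1194 left.
November 1989 has 30 days: 1194 − 30 = 1164 left.
December 1989 has 31 days: 1164 − 31 = 1133 left.
January 1990 has 31 days: 1133 − 31 = 1102 left.
February 1990 has 28 days (1990 is not a leap year): 1102 − 28 = 1074 left.
March 1990 has 31 days: 1074 − 31 = 1043 left.
April 1990 has 30 days: 1043 − 30 = 1013 left.
May 1990 has 31 days: 1013 − 31 = 982 left.
June 1990 has 30 days: 982 − 30 = 952 left.
July 1990 has 31 days: 952 − 31 = 921 left.
August 1990 has 31 days: 921 − 31 = 890 left.
September 1990 has 30 days: 890 − 30 = 860 left.
October 1990 has 31 days: 860 − 31 = 829 left.
November 1990 has 30 days: 829 − 30 = 799 left.
December 1990 has 31 days: 799 − 31 = 768 left.
January 1991 has 31 days: 768 − 31 = 737 left.
February 1991 has 28 days (1991 is not a leap year): 737 − 28 = 709 left.
March 1991 has 31 days: 709 − 31 = 678 left.
April 1991 has 30 days: 678 − 30 = 648 left.
May 1991 has 31 days: 648 − 31 = 617 left.
June 1991 has 30 days: 617 − 30 = 587 left.
July 1991 has 31 days: 587 − 31 = 556 left.
August 1991 has 31 days: 556 − 31 = 525 left.
September 1991 has 30 days: 525 − 30 = 495 left.
October 1991 has 31 days: 495 − 31 = 464 left.
November 1991 has 30 days: 464 − 30 = 434 left.
December 1991 has 31 days: 434 − 31 = 403 left.
January 1992 has 31 days: 403 − 31 = 372 left.
February 1992 has 29 days (1992 is a leap year): 372 − 29 = 343 left.
March 1992 has 31 days: 343 − 31 = 312 left.
April 1992 has 30 days: 312 − 30 = 282 left.
May 1992 has 31 days: 282 − 31 = 251 left.
June 1992 has 30 days: 251 − 30 = 221 left.
July 1992 has 31 days: 221 − 31 = 190 left.
August 1992 has 31 days: 190 − 31 = 159 left.
September 1992 has 30 days: 159 − 30 = 129 left.
October 1992 has 31 days: 129 − 31 = 98 left.
November 1992 has 30 days: 98 − 30 = 68 left.
December 1992 has 31 days: 68 − 31 = 37 left.
January 1993 has 31 days: 37 − 31 = 6 left.
6 days into February 1993 → February 6, 1993.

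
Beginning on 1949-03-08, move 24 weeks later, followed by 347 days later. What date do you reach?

August 5, 1950

Adding 24 weeks (= 168 days) from March 8, 1949:
March has 31 days, so 31 − 8 = 23 days remain after March 8, 1949; 168 − 23 = 145 left.
April 1949 has 30 days: 145 − 30 = 115 left.
May 1949 has 31 days: 115 − 31 = 84 left.
June 1949 has 30 days: 84 − 30 = 54 left.
July 1949 has 31 days: 54 − 31 = 23 left.
23 days into August 1949 → August 23, 1949.
Counting forward 347 days from August 23, 1949:
August has 31 days, so 31 − 23 = 8 days remain after August 23, 1949; 347 − 8 = 339 left.
September 1949 has 30 days: 339 − 30 = 309 left.
October 1949 has 31 days: 309 − 31 = 278 left.
November 1949 has 30 days: 278 − 30 = 248 left.
December 1949 has 31 days: 248 − 31 = 217 left.
January 1950 has 31 days: 217 − 31 = 186 left.
February 1950 has 28 days (1950 is not a leap year): 186 − 28 = 158 left.
March 1950 has 31 days: 158 − 31 = 127 left.
April 1950 has 30 days: 127 − 30 = 97 left.
May 1950 has 31 days: 97 − 31 = 66 left.
June 1950 has 30 days: 66 − 30 = 36 left.
July 1950 has 31 days: 36 − 31 = 5 left.
5 days into August 1950 → August 5, 1950.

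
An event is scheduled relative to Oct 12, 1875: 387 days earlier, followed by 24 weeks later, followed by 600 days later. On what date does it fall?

October 27, 1876

Going back 387 days from October 12, 1875:
Going back 12 days from October 12, 1875 reaches the end of the previous month; 387 − 12 = 375 left.
September 1875 has 30 days: 375 − 30 = 345 left.
August 1875 has 31 days: 345 − 31 = 314 left.
July 1875 has 31 days: 314 − 31 = 283 left.
June 1875 has 30 days: 283 − 30 = 253 left.
May 1875 has 31 days: 253 − 31 = 222 left.
April 1875 has 30 days: 222 − 30 = 192 left.
March 1875 has 31 days: 192 − 31 = 161 left.
February 1875 has 28 days (1875 is not a leap year): 161 − 28 = 133 left.
January 1875 has 31 days: 133 − 31 = 102 left.
December 1874 has 31 days: 102 − 31 = 71 left.
November 1874 has 30 days: 71 − 30 = 41 left.
October 1874 has 31 days: 41 − 31 = 10 left.
September 1874 has 30 days; 30 − 10 = 20 → September 20, 1874.
Adding 24 weeks (= 168 days) from September 20, 1874:
September has 30 days, so 30 − 20 = 10 days remain after September 20, 1874; 168 − 10 = 158 left.
October 1874 has 31 days: 158 − 31 = 127 left.
November 1874 has 30 days: 127 − 30 = 97 left.
December 1874 has 31 days: 97 − 31 = 66 left.
January 1875 has 31 days: 66 − 31 = 35 left.
February 1875 has 28 days (1875 is not a leap year): 35 − 28 = 7 left.
7 days into March 1875 → March 7, 1875.
Adding 600 days from March 7, 1875:
March has 31 days, so 31 − 7 = 24 days remain after March 7, 1875; 600 − 24 = 576 left.
April 1875 has 30 days: 576 − 30 = 546 left.
May 1875 has 31 days: 546 − 31 = 515 left.
June 1875 has 30 days: 515 − 30 = 485 left.
July 1875 has 31 days: 485 − 31 = 454 left.
August 1875 has 31 days: 454 − 31 = 423 left.
September 1875 has 30 days: 423 − 30 = 393 left.
October 1875 has 31 days: 393 − 31 = 362 left.
November 1875 has 30 days: 362 − 30 = 332 left.
December 1875 has 31 days: 332 − 31 = 301 left.
January 1876 has 31 days: 301 − 31 = 270 left.
February 1876 has 29 days (1876 is a leap year): 270 − 29 = 241 left.
March 1876 has 31 days: 241 − 31 = 210 left.
April 1876 has 30 days: 210 − 30 = 180 left.
May 1876 has 31 days: 180 − 31 = 149 left.
June 1876 has 30 days: 149 − 30 = 119 left.
July 1876 has 31 days: 119 − 31 = 88 left.
August 1876 has 31 days: 88 − 31 = 57 left.
September 1876 has 30 days: 57 − 30 = 27 left.
27 days into October 1876 → October 27, 1876.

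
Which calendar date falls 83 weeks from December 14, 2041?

Counting forward 83 weeks = 581 days from December 14, 2041.
December has 31 days, so 31 − 14 = 17 days remain after December 14, 2041; 581 − 17 = 564 left.
January 2042 has 31 days: 564 − 31 = 533 left.
February 2042 has 28 days (2042 is not a leap year): 533 − 28 = 505 left.
March 2042 has 31 days: 505 − 31 = 474 left.
April 2042 has 30 days: 474 − 30 = 444 left.
May 2042 has 31 days: 444 − 31 = 413 left.
June 2042 has 30 days: 413 − 30 = 383 left.
July 2042 has 31 days: 383 − 31 = 352 left.
August 2042 has 31 days: 352 − 31 = 321 left.
September 2042 has 30 days: 321 − 30 = 291 left.
October 2042 has 31 days: 291 − 31 = 260 left.
November 2042 has 30 days: 260 − 30 = 230 left.
December 2042 has 31 days: 230 − 31 = 199 left.
January 2043 has 31 days: 199 − 31 = 168 left.
February 2043 has 28 days (2043 is not a leap year): 168 − 28 = 140 left.
March 2043 has 31 days: 140 − 31 = 109 left.
April 2043 has 30 days: 109 − 30 = 79 left.
May 2043 has 31 days: 79 − 31 = 48 left.
June 2043 has 30 days: 48 − 30 = 18 left.
18 days into July 2043 → July 18, 2043.

July 18, 2043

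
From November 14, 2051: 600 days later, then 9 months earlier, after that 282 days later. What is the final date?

July 15, 2053

Advancing 600 days from November 14, 2051:
November has 30 days, so 30 − 14 = 16 days remain after November 14, 2051; 600 − 16 = 584 left.
December 2051 has 31 days: 584 − 31 = 553 left.
January 2052 has 31 days: 553 − 31 = 522 left.
February 2052 has 29 days (2052 is a leap year): 522 − 29 = 493 left.
March 2052 has 31 days: 493 − 31 = 462 left.
April 2052 has 30 days: 462 − 30 = 432 left.
May 2052 has 31 days: 432 − 31 = 401 left.
June 2052 has 30 days: 401 − 30 = 371 left.
July 2052 has 31 days: 371 − 31 = 340 left.
August 2052 has 31 days: 340 − 31 = 309 left.
September 2052 has 30 days: 309 − 30 = 279 left.
October 2052 has 31 days: 279 − 31 = 248 left.
November 2052 has 30 days: 248 − 30 = 218 left.
December 2052 has 31 days: 218 − 31 = 187 left.
January 2053 has 31 days: 187 − 31 = 156 left.
February 2053 has 28 days (2053 is not a leap year): 156 − 28 = 128 left.
March 2053 has 31 days: 128 − 31 = 97 left.
April 2053 has 30 days: 97 − 30 = 67 left.
May 2053 has 31 days: 67 − 31 = 36 left.
June 2053 has 30 days: 36 − 30 = 6 left.
6 days into July 2053 → July 6, 2053.
Going back 9 months from July 6, 2053:
month 7 − 9 = -2, which is month 10 of year 2052 → October 2052.
Day 6 is valid in October, giving October 6, 2052.
Advancing 282 days from October 6, 2052:
October has 31 days, so 31 − 6 = 25 days remain after October 6, 2052; 282 − 25 = 257 left.
November 2052 has 30 days: 257 − 30 = 227 left.
December 2052 has 31 days: 227 − 31 = 196 left.
January 2053 has 31 days: 196 − 31 = 165 left.
February 2053 has 28 days (2053 is not a leap year): 165 − 28 = 137 left.
March 2053 has 31 days: 137 − 31 = 106 left.
April 2053 has 30 days: 106 − 30 = 76 left.
May 2053 has 31 days: 76 − 31 = 45 left.
June 2053 has 30 days: 45 − 30 = 15 left.
15 days into July 2053 → July 15, 2053.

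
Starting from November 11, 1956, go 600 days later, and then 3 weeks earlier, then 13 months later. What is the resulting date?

July 13, 1959

Advancing 600 days from November 11, 1956:
November has 30 days, so 30 − 11 = 19 days remain after November 11, 1956; 600 − 19 = 581 left.
December 1956 has 31 days: 581 − 31 = 550 left.
January 1957 has 31 days: 550 − 31 = 519 left.
February 1957 has 28 days (1957 is not a leap year): 519 − 28 = 491 left.
March 1957 has 31 days: 491 − 31 = 460 left.
April 1957 has 30 days: 460 − 30 = 430 left.
May 1957 has 31 days: 430 − 31 = 399 left.
June 1957 has 30 days: 399 − 30 = 369 left.
July 1957 has 31 days: 369 − 31 = 338 left.
August 1957 has 31 days: 338 − 31 = 307 left.
September 1957 has 30 days: 307 − 30 = 277 left.
October 1957 has 31 days: 277 − 31 = 246 left.
November 1957 has 30 days: 246 − 30 = 216 left.
December 1957 has 31 days: 216 − 31 = 185 left.
January 1958 has 31 days: 185 − 31 = 154 left.
February 1958 has 28 days (1958 is not a leap year): 154 − 28 = 126 left.
March 1958 has 31 days: 126 − 31 = 95 left.
April 1958 has 30 days: 95 − 30 = 65 left.
May 1958 has 31 days: 65 − 31 = 34 left.
June 1958 has 30 days: 34 − 30 = 4 left.
4 days into July 1958 → July 4, 1958.
Counting back 3 weeks (= 21 days) from July 4, 1958:
Going back 4 days from July 4, 1958 reaches the end of the previous month; 21 − 4 = 17 left.
June 1958 has 30 days; 30 − 17 = 13 → June 13, 1958.
Advancing 13 months from June 13, 1958:
month 6 + 13 = 19, which is month 7 of year 1959 → July 1959.
Day 13 is valid in July, giving July 13, 1959.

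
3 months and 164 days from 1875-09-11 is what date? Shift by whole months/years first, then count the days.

May 23, 1876

Counting forward 3 months and 164 days from September 11, 1875: first the month/year part, then the days.
month 9 + 3 = 12 → December 1875.
Day 11 is valid in December, giving December 11, 1875.
Now add 164 days from December 11, 1875.
December has 31 days, so 31 − 11 = 20 days remain after December 11, 1875; 164 − 20 = 144 left.
January 1876 has 31 days: 144 − 31 = 113 left.
February 1876 has 29 days (1876 is a leap year): 113 − 29 = 84 left.
March 1876 has 31 days: 84 − 31 = 53 left.
April 1876 has 30 days: 53 − 30 = 23 left.
23 days into May 1876 → May 23, 1876.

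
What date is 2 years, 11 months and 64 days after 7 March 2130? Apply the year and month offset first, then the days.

Advancing 2 years, 11 months and 64 days from March 7, 2130: first the month/year part, then the days.
+2 years → 2132; month 3 + 11 = 14, which is month 2 of year 2133 → February 2133.
Day 7 is valid in February, giving February 7, 2133.
Now add 64 days from February 7, 2133.
February has 28 days, so 28 − 7 = 21 days remain after February 7, 2133; 64 − 21 = 43 left.
March 2133 has 31 days: 43 − 31 = 12 left.
12 days into April 2133 → April 12, 2133.

April 12, 2133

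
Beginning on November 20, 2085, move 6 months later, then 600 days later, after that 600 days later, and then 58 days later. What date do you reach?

October 29, 2089

Advancing 6 months from November 20, 2085:
month 11 + 6 = 17, which is month 5 of year 2086 → May 2086.
Day 20 is valid in May, giving May 20, 2086.
Adding 600 days from May 20, 2086:
May has 31 days, so 31 − 20 = 11 days remain after May 20, 2086; 600 − 11 = 589 left.
June 2086 has 30 days: 589 − 30 = 559 left.
July 2086 has 31 days: 559 − 31 = 528 left.
August 2086 has 31 days: 528 − 31 = 497 left.
September 2086 has 30 days: 497 − 30 = 467 left.
October 2086 has 31 days: 467 − 31 = 436 left.
November 2086 has 30 days: 436 − 30 = 406 left.
December 2086 has 31 days: 406 − 31 = 375 left.
January 2087 has 31 days: 375 − 31 = 344 left.
February 2087 has 28 days (2087 is not a leap year): 344 − 28 = 316 left.
March 2087 has 31 days: 316 − 31 = 285 left.
April 2087 has 30 days: 285 − 30 = 255 left.
May 2087 has 31 days: 255 − 31 = 224 left.
June 2087 has 30 days: 224 − 30 = 194 left.
July 2087 has 31 days: 194 − 31 = 163 left.
August 2087 has 31 days: 163 − 31 = 132 left.
September 2087 has 30 days: 132 − 30 = 102 left.
October 2087 has 31 days: 102 − 31 = 71 left.
November 2087 has 30 days: 71 − 30 = 41 left.
December 2087 has 31 days: 41 − 31 = 10 left.
10 days into January 2088 → January 10, 2088.
Counting forward 600 days from January 10, 2088:
January has 31 days, so 31 − 10 = 21 days remain after January 10, 2088; 600 − 21 = 579 left.
February 2088 has 29 days (2088 is a leap year): 579 − 29 = 550 left.
March 2088 has 31 days: 550 − 31 = 519 left.
April 2088 has 30 days: 519 − 30 = 489 left.
May 2088 has 31 days: 489 − 31 = 458 left.
June 2088 has 30 days: 458 − 30 = 428 left.
July 2088 has 31 days: 428 − 31 = 397 left.
August 2088 has 31 days: 397 − 31 = 366 left.
September 2088 has 30 days: 366 − 30 = 336 left.
October 2088 has 31 days: 336 − 31 = 305 left.
November 2088 has 30 days: 305 − 30 = 275 left.
December 2088 has 31 days: 275 − 31 = 244 left.
January 2089 has 31 days: 244 − 31 = 213 left.
February 2089 has 28 days (2089 is not a leap year): 213 − 28 = 185 left.
March 2089 has 31 days: 185 − 31 = 154 left.
April 2089 has 30 days: 154 − 30 = 124 left.
May 2089 has 31 days: 124 − 31 = 93 left.
June 2089 has 30 days: 93 − 30 = 63 left.
July 2089 has 31 days: 63 − 31 = 32 left.
August 2089 has 31 days: 32 − 31 = 1 left.
1 day into September 2089 → September 1, 2089.
Counting forward 58 days from September 1, 2089:
September has 30 days, so 30 − 1 = 29 days remain after September 1, 2089; 58 − 29 = 29 left.
29 days into October 2089 → October 29, 2089.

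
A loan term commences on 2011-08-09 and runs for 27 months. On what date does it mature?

Adding 27 months from August 9, 2011.
month 8 + 27 = 35, which is month 11 of year 2013 → November 2013.
Day 9 is valid in November, giving November 9, 2013.

November 9, 2013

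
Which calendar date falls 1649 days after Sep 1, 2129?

Adding 1649 days from September 1, 2129.
September has 30 days, so 30 − 1 = 29 days remain after September 1, 2129; 1649 − 29 = 1620 left.
October 2129 has 31 days: 1620 − 31 = 1589 left.
November 2129 has 30 days: 1589 − 30 = 1559 left.
December 2129 has 31 days: 1559 − 31 = 1528 left.
January 2130 has 31 days: 1528 − 31 = 1497 left.
February 2130 has 28 days (2130 is not a leap year): 1497 − 28 = 1469 left.
March 2130 has 31 days: 1469 − 31 = 1438 left.
April 2130 has 30 days: 1438 − 30 = 1408 left.
May 2130 has 31 days: 1408 − 31 = 1377 left.
June 2130 has 30 days: 1377 − 30 = 1347 left.
July 2130 has 31 days: 1347 − 31 = 1316 left.
August 2130 has 31 days: 1316 − 31 = 1285 left.
September 2130 has 30 days: 1285 − 30 = 1255 left.
October 2130 has 31 days: 1255 − 31 = 1224 left.
November 2130 has 30 days: 1224 − 30 = 1194 left.
December 2130 has 31 days: 1194 − 31 = 1163 left.
January 2131 has 31 days: 1163 − 31 = 1132 left.
February 2131 has 28 days (2131 is not a leap year): 1132 − 28 = 1104 left.
March 2131 has 31 days: 1104 − 31 = 1073 left.
April 2131 has 30 days: 1073 − 30 = 1043 left.
May 2131 has 31 days: 1043 − 31 = 1012 left.
June 2131 has 30 days: 1012 − 30 = 982 left.
July 2131 has 31 days: 982 − 31 = 951 left.
August 2131 has 31 days: 951 − 31 = 920 left.
September 2131 has 30 days: 920 − 30 = 890 left.
October 2131 has 31 days: 890 − 31 = 859 left.
November 2131 has 30 days: 859 − 30 = 829 left.
December 2131 has 31 days: 829 − 31 = 798 left.
January 2132 has 31 days: 798 − 31 = 767 left.
February 2132 has 29 days (2132 is a leap year): 767 − 29 = 738 left.
March 2132 has 31 days: 738 − 31 = 707 left.
April 2132 has 30 days: 707 − 30 = 677 left.
May 2132 has 31 days: 677 − 31 = 646 left.
June 2132 has 30 days: 646 − 30 = 616 left.
July 2132 has 31 days: 616 − 31 = 585 left.
August 2132 has 31 days: 585 − 31 = 554 left.
September 2132 has 30 days: 554 − 30 = 524 left.
October 2132 has 31 days: 524 − 31 = 493 left.
November 2132 has 30 days: 493 − 30 = 463 left.
December 2132 has 31 days: 463 − 31 = 432 left.
January 2133 has 31 days: 432 − 31 = 401 left.
February 2133 has 28 days (2133 is not a leap year): 401 − 28 = 373 left.
March 2133 has 31 days: 373 − 31 = 342 left.
April 2133 has 30 days: 342 − 30 = 312 left.
May 2133 has 31 days: 312 − 31 = 281 left.
June 2133 has 30 days: 281 − 30 = 251 left.
July 2133 has 31 days: 251 − 31 = 220 left.
August 2133 has 31 days: 220 − 31 = 189 left.
September 2133 has 30 days: 189 − 30 = 159 left.
October 2133 has 31 days: 159 − 31 = 128 left.
November 2133 has 30 days: 128 − 30 = 98 left.
December 2133 has 31 days: 98 − 31 = 67 left.
January 2134 has 31 days: 67 − 31 = 36 left.
February 2134 has 28 days (2134 is not a leap year): 36 − 28 = 8 left.
8 days into March 2134 → March 8, 2134.

March 8, 2134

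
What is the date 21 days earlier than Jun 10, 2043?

May 20, 2043

Going back 21 days from June 10, 2043.
Going back 10 days from June 10, 2043 reaches the end of the previous month; 21 − 10 = 11 left.
May 2043 has 31 days; 31 − 11 = 20 → May 20, 2043.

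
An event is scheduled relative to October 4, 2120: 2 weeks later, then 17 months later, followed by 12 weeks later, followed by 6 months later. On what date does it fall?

December 10, 2122

Counting forward 2 weeks (= 14 days) from October 4, 2120:
October has 31 days; 4 + 14 = 18, still in October.
Adding 17 months from October 18, 2120:
month 10 + 17 = 27, which is month 3 of year 2122 → March 2122.
Day 18 is valid in March, giving March 18, 2122.
Adding 12 weeks (= 84 days) from March 18, 2122:
March has 31 days, so 31 − 18 = 13 days remain after March 18, 2122; 84 − 13 = 71 left.
April 2122 has 30 days: 71 − 30 = 41 left.
May 2122 has 31 days: 41 − 31 = 10 left.
10 days into June 2122 → June 10, 2122.
Advancing 6 months from June 10, 2122:
month 6 + 6 = 12 → December 2122.
Day 10 is valid in December, giving December 10, 2122.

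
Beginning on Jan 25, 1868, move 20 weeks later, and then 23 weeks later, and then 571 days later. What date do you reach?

Advancing 20 weeks (= 140 days) from January 25, 1868:
January has 31 days, so 31 − 25 = 6 days remain after January 25, 1868; 140 − 6 = 134 left.
February 1868 has 29 days (1868 is a leap year): 134 − 29 = 105 left.
March 1868 has 31 days: 105 − 31 = 74 left.
April 1868 has 30 days: 74 − 30 = 44 left.
May 1868 has 31 days: 44 − 31 = 13 left.
13 days into June 1868 → June 13, 1868.
Counting forward 23 weeks (= 161 days) from June 13, 1868:
June has 30 days, so 30 − 13 = 17 days remain after June 13, 1868; 161 − 17 = 144 left.
July 1868 has 31 days: 144 − 31 = 113 left.
August 1868 has 31 days: 113 − 31 = 82 left.
September 1868 has 30 days: 82 − 30 = 52 left.
October 1868 has 31 days: 52 − 31 = 21 left.
21 days into November 1868 → November 21, 1868.
Adding 571 days from November 21, 1868:
November has 30 days, so 30 − 21 = 9 days remain after November 21, 1868; 571 − 9 = 562 left.
December 1868 has 31 days: 562 − 31 = 531 left.
January 1869 has 31 days: 531 − 31 = 500 left.
February 1869 has 28 days (1869 is not a leap year): 500 − 28 = 472 left.
March 1869 has 31 days: 472 − 31 = 441 left.
April 1869 has 30 days: 441 − 30 = 411 left.
May 1869 has 31 days: 411 − 31 = 380 left.
June 1869 has 30 days: 380 − 30 = 350 left.
July 1869 has 31 days: 350 − 31 = 319 left.
August 1869 has 31 days: 319 − 31 = 288 left.
September 1869 has 30 days: 288 − 30 = 258 left.
October 1869 has 31 days: 258 − 31 = 227 left.
November 1869 has 30 days: 227 − 30 = 197 left.
December 1869 has 31 days: 197 − 31 = 166 left.
January 1870 has 31 days: 166 − 31 = 135 left.
February 1870 has 28 days (1870 is not a leap year): 135 − 28 = 107 left.
March 1870 has 31 days: 107 − 31 = 76 left.
April 1870 has 30 days: 76 − 30 = 46 left.
May 1870 has 31 days: 46 − 31 = 15 left.
15 days into June 1870 → June 15, 1870.

June 15, 1870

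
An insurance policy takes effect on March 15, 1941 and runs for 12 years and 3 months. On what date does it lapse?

Adding 12 years and 3 months from March 15, 1941.
+12 years → 1953; month 3 + 3 = 6 → June 1953.
Day 15 is valid in June, giving June 15, 1953.

June 15, 1953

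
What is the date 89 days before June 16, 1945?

March 19, 1945

Subtracting 89 days from June 16, 1945.
Going back 16 days from June 16, 1945 reaches the end of the previous month; 89 − 16 = 73 left.
May 1945 has 31 days: 73 − 31 = 42 left.
April 1945 has 30 days: 42 − 30 = 12 left.
March 1945 has 31 days; 31 − 12 = 19 → March 19, 1945.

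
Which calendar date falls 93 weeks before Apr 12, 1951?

June 30, 1949

Subtracting 93 weeks = 651 days from April 12, 1951.
Going back 12 days from April 12, 1951 reaches the end of the previous month; 651 − 12 = 639 left.
March 1951 has 31 days: 639 − 31 = 608 left.
February 1951 has 28 days (1951 is not a leap year): 608 − 28 = 580 left.
January 1951 has 31 days: 580 − 31 = 549 left.
December 1950 has 31 days: 549 − 31 = 518 left.
November 1950 has 30 days: 518 − 30 = 488 left.
October 1950 has 31 days: 488 − 31 = 457 left.
September 1950 has 30 days: 457 − 30 = 427 left.
August 1950 has 31 days: 427 − 31 = 396 left.
July 1950 has 31 days: 396 − 31 = 365 left.
June 1950 has 30 days: 365 − 30 = 335 left.
May 1950 has 31 days: 335 − 31 = 304 left.
April 1950 has 30 days: 304 − 30 = 274 left.
March 1950 has 31 days: 274 − 31 = 243 left.
February 1950 has 28 days (1950 is not a leap year): 243 − 28 = 215 left.
January 1950 has 31 days: 215 − 31 = 184 left.
December 1949 has 31 days: 184 − 31 = 153 left.
November 1949 has 30 days: 153 − 30 = 123 left.
October 1949 has 31 days: 123 − 31 = 92 left.
September 1949 has 30 days: 92 − 30 = 62 left.
August 1949 has 31 days: 62 − 31 = 31 left.
July 1949 has 31 days: 31 − 31 = 0 left.
June 1949 has 30 days; 30 − 0 = 30 → June 30, 1949.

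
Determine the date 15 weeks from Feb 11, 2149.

Counting forward 15 weeks = 105 days from February 11, 2149.
February has 28 days, so 28 − 11 = 17 days remain after February 11, 2149; 105 − 17 = 88 left.
March 2149 has 31 days: 88 − 31 = 57 left.
April 2149 has 30 days: 57 − 30 = 27 left.
27 days into May 2149 → May 27, 2149.

May 27, 2149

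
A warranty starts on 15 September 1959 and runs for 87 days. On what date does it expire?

Advancing 87 days from September 15, 1959.
September has 30 days, so 30 − 15 = 15 days remain after September 15, 1959; 87 − 15 = 72 left.
October 1959 has 31 days: 72 − 31 = 41 left.
November 1959 has 30 days: 41 − 30 = 11 left.
11 days into December 1959 → December 11, 1959.

December 11, 1959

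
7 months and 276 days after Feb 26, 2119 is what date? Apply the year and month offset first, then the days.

June 28, 2120

Adding 7 months and 276 days from February 26, 2119: first the month/year part, then the days.
month 2 + 7 = 9 → September 2119.
Day 26 is valid in September, giving September 26, 2119.
Now add 276 days from September 26, 2119.
September has 30 days, so 30 − 26 = 4 days remain after September 26, 2119; 276 − 4 = 272 left.
October 2119 has 31 days: 272 − 31 = 241 left.
November 2119 has 30 days: 241 − 30 = 211 left.
December 2119 has 31 days: 211 − 31 = 180 left.
January 2120 has 31 days: 180 − 31 = 149 left.
February 2120 has 29 days (2120 is a leap year): 149 − 29 = 120 left.
March 2120 has 31 days: 120 − 31 = 89 left.
April 2120 has 30 days: 89 − 30 = 59 left.
May 2120 has 31 days: 59 − 31 = 28 left.
28 days into June 2120 → June 28, 2120.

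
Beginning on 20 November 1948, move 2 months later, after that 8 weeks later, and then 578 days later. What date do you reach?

October 16, 1950

Adding 2 months from November 20, 1948:
month 11 + 2 = 13, which is month 1 of year 1949 → January 1949.
Day 20 is valid in January, giving January 20, 1949.
Adding 8 weeks (= 56 days) from January 20, 1949:
January has 31 days, so 31 − 20 = 11 days remain after January 20, 1949; 56 − 11 = 45 left.
February 1949 has 28 days (1949 is not a leap year): 45 − 28 = 17 left.
17 days into March 1949 → March 17, 1949.
Counting forward 578 days from March 17, 1949:
March has 31 days, so 31 − 17 = 14 days remain after March 17, 1949; 578 − 14 = 564 left.
April 1949 has 30 days: 564 − 30 = 534 left.
May 1949 has 31 days: 534 − 31 = 503 left.
June 1949 has 30 days: 503 − 30 = 473 left.
July 1949 has 31 days: 473 − 31 = 442 left.
August 1949 has 31 days: 442 − 31 = 411 left.
September 1949 has 30 days: 411 − 30 = 381 left.
October 1949 has 31 days: 381 − 31 = 350 left.
November 1949 has 30 days: 350 − 30 = 320 left.
December 1949 has 31 days: 320 − 31 = 289 left.
January 1950 has 31 days: 289 − 31 = 258 left.
February 1950 has 28 days (1950 is not a leap year): 258 − 28 = 230 left.
March 1950 has 31 days: 230 − 31 = 199 left.
April 1950 has 30 days: 199 − 30 = 169 left.
May 1950 has 31 days: 169 − 31 = 138 left.
June 1950 has 30 days: 138 − 30 = 108 left.
July 1950 has 31 days: 108 − 31 = 77 left.
August 1950 has 31 days: 77 − 31 = 46 left.
September 1950 has 30 days: 46 − 30 = 16 left.
16 days into October 1950 → October 16, 1950.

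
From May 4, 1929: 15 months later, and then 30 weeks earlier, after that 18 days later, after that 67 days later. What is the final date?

April 1, 1930

Advancing 15 months from May 4, 1929:
month 5 + 15 = 20, which is month 8 of year 1930 → August 1930.
Day 4 is valid in August, giving August 4, 1930.
Subtracting 30 weeks (= 210 days) from August 4, 1930:
Going back 4 days from August 4, 1930 reaches the end of the previous month; 210 − 4 = 206 left.
July 1930 has 31 days: 206 − 31 = 175 left.
June 1930 has 30 days: 175 − 30 = 145 left.
May 1930 has 31 days: 145 − 31 = 114 left.
April 1930 has 30 days: 114 − 30 = 84 left.
March 1930 has 31 days: 84 − 31 = 53 left.
February 1930 has 28 days (1930 is not a leap year): 53 − 28 = 25 left.
January 1930 has 31 days; 31 − 25 = 6 → January 6, 1930.
Adding 18 days from January 6, 1930:
January has 31 days; 6 + 18 = 24, still in January.
Adding 67 days from January 24, 1930:
January has 31 days, so 31 − 24 = 7 days remain after January 24, 1930; 67 − 7 = 60 left.
February 1930 has 28 days (1930 is not a leap year): 60 − 28 = 32 left.
March 1930 has 31 days: 32 − 31 = 1 left.
1 day into April 1930 → April 1, 1930.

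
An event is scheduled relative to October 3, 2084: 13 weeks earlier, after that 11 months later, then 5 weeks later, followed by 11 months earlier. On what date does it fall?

August 9, 2084

Counting back 13 weeks (= 91 days) from October 3, 2084:
Going back 3 days from October 3, 2084 reaches the end of the previous month; 91 − 3 = 88 left.
September 2084 has 30 days: 88 − 30 = 58 left.
August 2084 has 31 days: 58 − 31 = 27 left.
July 2084 has 31 days; 31 − 27 = 4 → July 4, 2084.
Adding 11 months from July 4, 2084:
month 7 + 11 = 18, which is month 6 of year 2085 → June 2085.
Day 4 is valid in June, giving June 4, 2085.
Counting forward 5 weeks (= 35 days) from June 4, 2085:
June has 30 days, so 30 − 4 = 26 days remain after June 4, 2085; 35 − 26 = 9 left.
9 days into July 2085 → July 9, 2085.
Subtracting 11 months from July 9, 2085:
month 7 − 11 = -4, which is month 8 of year 2084 → August 2084.
Day 9 is valid in August, giving August 9, 2084.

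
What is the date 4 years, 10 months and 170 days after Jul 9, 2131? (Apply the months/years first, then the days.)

Advancing 4 years, 10 months and 170 days from July 9, 2131: first the month/year part, then the days.
+4 years → 2135; month 7 + 10 = 17, which is month 5 of year 2136 → May 2136.
Day 9 is valid in May, giving May 9, 2136.
Now add 170 days from May 9, 2136.
May has 31 days, so 31 − 9 = 22 days remain after May 9, 2136; 170 − 22 = 148 left.
June 2136 has 30 days: 148 − 30 = 118 left.
July 2136 has 31 days: 118 − 31 = 87 left.
August 2136 has 31 days: 87 − 31 = 56 left.
September 2136 has 30 days: 56 − 30 = 26 left.
26 days into October 2136 → October 26, 2136.

October 26, 2136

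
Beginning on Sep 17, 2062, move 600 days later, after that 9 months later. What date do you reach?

February 9, 2065

Adding 600 days from September 17, 2062:
September has 30 days, so 30 − 17 = 13 days remain after September 17, 2062; 600 − 13 = 587 left.
October 2062 has 31 days: 587 − 31 = 556 left.
November 2062 has 30 days: 556 − 30 = 526 left.
December 2062 has 31 days: 526 − 31 = 495 left.
January 2063 has 31 days: 495 − 31 = 464 left.
February 2063 has 28 days (2063 is not a leap year): 464 − 28 = 436 left.
March 2063 has 31 days: 436 − 31 = 405 left.
April 2063 has 30 days: 405 − 30 = 375 left.
May 2063 has 31 days: 375 − 31 = 344 left.
June 2063 has 30 days: 344 − 30 = 314 left.
July 2063 has 31 days: 314 − 31 = 283 left.
August 2063 has 31 days: 283 − 31 = 252 left.
September 2063 has 30 days: 252 − 30 = 222 left.
October 2063 has 31 days: 222 − 31 = 191 left.
November 2063 has 30 days: 191 − 30 = 161 left.
December 2063 has 31 days: 161 − 31 = 130 left.
January 2064 has 31 days: 130 − 31 = 99 left.
February 2064 has 29 days (2064 is a leap year): 99 − 29 = 70 left.
March 2064 has 31 days: 70 − 31 = 39 left.
April 2064 has 30 days: 39 − 30 = 9 left.
9 days into May 2064 → May 9, 2064.
Advancing 9 months from May 9, 2064:
month 5 + 9 = 14, which is month 2 of year 2065 → February 2065.
Day 9 is valid in February, giving February 9, 2065.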